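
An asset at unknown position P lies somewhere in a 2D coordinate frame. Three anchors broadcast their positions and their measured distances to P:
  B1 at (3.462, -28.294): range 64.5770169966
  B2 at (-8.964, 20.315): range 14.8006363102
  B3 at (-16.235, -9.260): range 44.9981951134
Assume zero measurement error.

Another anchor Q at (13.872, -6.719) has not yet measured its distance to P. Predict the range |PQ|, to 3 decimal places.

47.567

eq1: (x − 3.462)² + (y + 28.294)² = 64.5770169966²
eq2: (x + 8.964)² + (y − 20.315)² = 14.8006363102²
eq3: (x + 16.235)² + (y + 9.260)² = 44.9981951134²
eq3−eq2, eq3−eq1 (x²,y² cancel):
  14.542·x + 59.150·y = 1949.508424
  39.394·x − 38.068·y = -1682.140506
det = 14.542·-38.068 − 59.150·39.394 = -2883.739956
x = (1949.508424·-38.068 − 59.150·-1682.140506) / -2883.739956 = -8.768032
y = (14.542·-1682.140506 − 1949.508424·39.394) / -2883.739956 = 35.114339
|P − Q| = √((-8.768032 − 13.872)² + (35.114339 − -6.719)²) = 47.566788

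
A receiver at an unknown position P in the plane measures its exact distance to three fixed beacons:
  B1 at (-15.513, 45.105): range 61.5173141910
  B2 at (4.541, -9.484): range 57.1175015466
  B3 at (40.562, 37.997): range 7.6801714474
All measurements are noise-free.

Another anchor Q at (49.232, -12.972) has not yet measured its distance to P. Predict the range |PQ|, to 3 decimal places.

44.604

eq1: (x + 15.513)² + (y − 45.105)² = 61.5173141910²
eq2: (x − 4.541)² + (y + 9.484)² = 57.1175015466²
eq3: (x − 40.562)² + (y − 37.997)² = 7.6801714474²
eq2−eq3, eq2−eq1 (x²,y² cancel):
  72.042·x + 94.962·y = 6181.904865
  -40.108·x + 109.178·y = 1642.576295
det = 72.042·109.178 − 94.962·-40.108 = 11674.137372
x = (6181.904865·109.178 − 94.962·1642.576295) / 11674.137372 = 44.452593
y = (72.042·1642.576295 − 6181.904865·-40.108) / 11674.137372 = 31.375194
|P − Q| = √((44.452593 − 49.232)² + (31.375194 − -12.972)²) = 44.603994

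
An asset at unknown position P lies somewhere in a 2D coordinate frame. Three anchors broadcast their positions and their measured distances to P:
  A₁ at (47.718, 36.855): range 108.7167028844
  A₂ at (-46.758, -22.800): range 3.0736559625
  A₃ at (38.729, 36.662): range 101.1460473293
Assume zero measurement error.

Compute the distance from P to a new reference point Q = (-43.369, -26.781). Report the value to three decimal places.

5.130

eq1: (x − 47.718)² + (y − 36.855)² = 108.7167028844²
eq2: (x + 46.758)² + (y + 22.800)² = 3.0736559625²
eq3: (x − 38.729)² + (y − 36.662)² = 101.1460473293²
eq2−eq3, eq2−eq1 (x²,y² cancel):
  170.974·x + 118.924·y = -10083.188408
  188.952·x + 119.310·y = -10880.726140
det = 170.974·119.310 − 118.924·188.952 = -2072.019708
x = (-10083.188408·119.310 − 118.924·-10880.726140) / -2072.019708 = -43.896429
y = (170.974·-10880.726140 − -10083.188408·188.952) / -2072.019708 = -21.678049
|P − Q| = √((-43.896429 − -43.369)² + (-21.678049 − -26.781)²) = 5.130135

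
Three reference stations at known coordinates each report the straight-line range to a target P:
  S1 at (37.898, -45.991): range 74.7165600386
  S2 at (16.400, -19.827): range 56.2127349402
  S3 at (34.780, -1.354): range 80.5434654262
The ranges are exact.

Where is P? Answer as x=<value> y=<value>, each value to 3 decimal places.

x=-36.481 y=-38.893

eq1: (x − 37.898)² + (y + 45.991)² = 74.7165600386²
eq2: (x − 16.400)² + (y + 19.827)² = 56.2127349402²
eq3: (x − 34.780)² + (y + 1.354)² = 80.5434654262²
eq3−eq2, eq3−eq1 (x²,y² cancel):
  -36.760·x − 36.946·y = 2777.966466
  6.236·x − 89.274·y = 3244.634248
det = -36.760·-89.274 − -36.946·6.236 = 3512.107496
x = (2777.966466·-89.274 − -36.946·3244.634248) / 3512.107496 = -36.480638
y = (-36.760·3244.634248 − 2777.966466·6.236) / 3512.107496 = -38.892931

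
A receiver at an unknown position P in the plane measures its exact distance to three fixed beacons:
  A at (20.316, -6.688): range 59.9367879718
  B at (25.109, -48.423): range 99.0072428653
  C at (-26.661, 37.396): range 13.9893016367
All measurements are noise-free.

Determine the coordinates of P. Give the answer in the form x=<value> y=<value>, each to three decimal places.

x=-13.700 y=42.661

eq1: (x − 20.316)² + (y + 6.688)² = 59.9367879718²
eq2: (x − 25.109)² + (y + 48.423)² = 99.0072428653²
eq3: (x + 26.661)² + (y − 37.396)² = 13.9893016367²
eq2−eq1, eq2−eq3 (x²,y² cancel):
  -9.586·x + 83.470·y = 3692.235977
  -103.540·x + 171.638·y = 8740.754507
det = -9.586·171.638 − 83.470·-103.540 = 6997.161932
x = (3692.235977·171.638 − 83.470·8740.754507) / 6997.161932 = -13.700237
y = (-9.586·8740.754507 − 3692.235977·-103.540) / 6997.161932 = 42.660902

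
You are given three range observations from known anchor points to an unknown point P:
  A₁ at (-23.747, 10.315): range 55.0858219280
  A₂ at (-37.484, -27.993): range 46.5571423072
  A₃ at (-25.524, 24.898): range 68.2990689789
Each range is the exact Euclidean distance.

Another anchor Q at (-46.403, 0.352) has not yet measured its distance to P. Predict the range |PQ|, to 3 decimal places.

eq1: (x + 23.747)² + (y − 10.315)² = 55.0858219280²
eq2: (x + 37.484)² + (y + 27.993)² = 46.5571423072²
eq3: (x + 25.524)² + (y − 24.898)² = 68.2990689789²
eq1−eq3, eq1−eq2 (x²,y² cancel):
  -3.554·x + 29.166·y = -1029.249300
  -27.474·x − 76.616·y = 2385.219349
det = -3.554·-76.616 − 29.166·-27.474 = 1073.599948
x = (-1029.249300·-76.616 − 29.166·2385.219349) / 1073.599948 = 8.652810
y = (-3.554·2385.219349 − -1029.249300·-27.474) / 1073.599948 = -34.234973
|P − Q| = √((8.652810 − -46.403)² + (-34.234973 − 0.352)²) = 65.018466

65.018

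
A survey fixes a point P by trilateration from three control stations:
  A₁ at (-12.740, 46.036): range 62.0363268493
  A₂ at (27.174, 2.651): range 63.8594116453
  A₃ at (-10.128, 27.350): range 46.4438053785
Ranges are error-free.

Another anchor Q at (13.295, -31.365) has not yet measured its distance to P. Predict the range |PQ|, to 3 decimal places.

52.097

eq1: (x + 12.740)² + (y − 46.036)² = 62.0363268493²
eq2: (x − 27.174)² + (y − 2.651)² = 63.8594116453²
eq3: (x + 10.128)² + (y − 27.350)² = 46.4438053785²
eq3−eq1, eq3−eq2 (x²,y² cancel):
  -5.224·x + 37.372·y = -260.456779
  74.604·x − 49.398·y = -2026.142205
det = -5.224·-49.398 − 37.372·74.604 = -2530.045536
x = (-260.456779·-49.398 − 37.372·-2026.142205) / -2530.045536 = -35.014006
y = (-5.224·-2026.142205 − -260.456779·74.604) / -2530.045536 = -11.863693
|P − Q| = √((-35.014006 − 13.295)² + (-11.863693 − -31.365)²) = 52.096651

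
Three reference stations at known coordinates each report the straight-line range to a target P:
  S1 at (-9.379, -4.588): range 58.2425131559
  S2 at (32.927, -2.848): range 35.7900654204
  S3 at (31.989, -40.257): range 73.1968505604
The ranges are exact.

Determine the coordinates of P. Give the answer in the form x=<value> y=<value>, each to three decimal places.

x=35.222 y=32.868

eq1: (x + 9.379)² + (y + 4.588)² = 58.2425131559²
eq2: (x − 32.927)² + (y + 2.848)² = 35.7900654204²
eq3: (x − 31.989)² + (y + 40.257)² = 73.1968505604²
eq1−eq3, eq1−eq2 (x²,y² cancel):
  82.736·x − 71.338·y = 569.318192
  84.612·x + 3.480·y = 3094.544604
det = 82.736·3.480 − -71.338·84.612 = 6323.972136
x = (569.318192·3.480 − -71.338·3094.544604) / 6323.972136 = 35.221510
y = (82.736·3094.544604 − 569.318192·84.612) / 6323.972136 = 32.868439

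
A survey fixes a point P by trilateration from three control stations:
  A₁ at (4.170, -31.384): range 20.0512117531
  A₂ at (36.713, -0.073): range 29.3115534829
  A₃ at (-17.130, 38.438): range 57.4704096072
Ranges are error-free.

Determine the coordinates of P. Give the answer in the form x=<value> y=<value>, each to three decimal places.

x=10.032 y=-12.209

eq1: (x − 4.170)² + (y + 31.384)² = 20.0512117531²
eq2: (x − 36.713)² + (y + 0.073)² = 29.3115534829²
eq3: (x + 17.130)² + (y − 38.438)² = 57.4704096072²
eq1−eq3, eq1−eq2 (x²,y² cancel):
  -42.600·x + 139.644·y = -2132.224500
  65.086·x + 62.622·y = -111.610733
det = -42.600·62.622 − 139.644·65.086 = -11756.566584
x = (-2132.224500·62.622 − 139.644·-111.610733) / -11756.566584 = 10.031704
y = (-42.600·-111.610733 − -2132.224500·65.086) / -11756.566584 = -12.208716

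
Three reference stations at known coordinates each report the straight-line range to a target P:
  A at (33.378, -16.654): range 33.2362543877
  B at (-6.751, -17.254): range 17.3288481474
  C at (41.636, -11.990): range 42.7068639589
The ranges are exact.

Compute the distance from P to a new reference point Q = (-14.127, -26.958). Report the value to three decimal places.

18.140

eq1: (x − 33.378)² + (y + 16.654)² = 33.2362543877²
eq2: (x + 6.751)² + (y + 17.254)² = 17.3288481474²
eq3: (x − 41.636)² + (y + 11.990)² = 42.7068639589²
eq3−eq1, eq3−eq2 (x²,y² cancel):
  -16.516·x − 9.328·y = 233.357627
  -96.774·x − 10.528·y = -10.452828
det = -16.516·-10.528 − -9.328·-96.774 = -728.827424
x = (233.357627·-10.528 − -9.328·-10.452828) / -728.827424 = 3.504661
y = (-16.516·-10.452828 − 233.357627·-96.774) / -728.827424 = -31.222192
|P − Q| = √((3.504661 − -14.127)² + (-31.222192 − -26.958)²) = 18.139978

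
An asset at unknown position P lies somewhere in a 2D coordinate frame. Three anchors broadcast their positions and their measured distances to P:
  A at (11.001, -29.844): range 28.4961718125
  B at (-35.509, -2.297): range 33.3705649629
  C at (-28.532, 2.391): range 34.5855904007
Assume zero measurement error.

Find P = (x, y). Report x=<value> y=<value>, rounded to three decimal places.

x=-17.490 y=-30.385

eq1: (x − 11.001)² + (y + 29.844)² = 28.4961718125²
eq2: (x + 35.509)² + (y + 2.297)² = 33.3705649629²
eq3: (x + 28.532)² + (y − 2.391)² = 34.5855904007²
eq3−eq2, eq3−eq1 (x²,y² cancel):
  -13.954·x − 9.376·y = 528.941842
  79.066·x − 64.470·y = 576.025687
det = -13.954·-64.470 − -9.376·79.066 = 1640.937196
x = (528.941842·-64.470 − -9.376·576.025687) / 1640.937196 = -17.490044
y = (-13.954·576.025687 − 528.941842·79.066) / 1640.937196 = -30.384574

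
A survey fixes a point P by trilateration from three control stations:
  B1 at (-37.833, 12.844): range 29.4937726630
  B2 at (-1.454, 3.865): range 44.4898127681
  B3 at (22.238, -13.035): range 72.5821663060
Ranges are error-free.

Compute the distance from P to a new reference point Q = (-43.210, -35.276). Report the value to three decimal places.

77.274

eq1: (x + 37.833)² + (y − 12.844)² = 29.4937726630²
eq2: (x + 1.454)² + (y − 3.865)² = 44.4898127681²
eq3: (x − 22.238)² + (y + 13.035)² = 72.5821663060²
eq2−eq1, eq2−eq3 (x²,y² cancel):
  -72.758·x + 17.958·y = 2688.712698
  47.384·x − 33.800·y = -2641.439898
det = -72.758·-33.800 − 17.958·47.384 = 1608.298528
x = (2688.712698·-33.800 − 17.958·-2641.439898) / 1608.298528 = -27.012094
y = (-72.758·-2641.439898 − 2688.712698·47.384) / 1608.298528 = 40.281030
|P − Q| = √((-27.012094 − -43.210)² + (40.281030 − -35.276)²) = 77.273779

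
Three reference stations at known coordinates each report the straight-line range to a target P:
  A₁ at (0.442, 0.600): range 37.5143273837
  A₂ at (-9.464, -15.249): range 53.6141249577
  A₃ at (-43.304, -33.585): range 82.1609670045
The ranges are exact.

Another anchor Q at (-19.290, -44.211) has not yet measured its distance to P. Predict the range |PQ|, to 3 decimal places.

83.790

eq1: (x − 0.442)² + (y − 0.600)² = 37.5143273837²
eq2: (x + 9.464)² + (y + 15.249)² = 53.6141249577²
eq3: (x + 43.304)² + (y + 33.585)² = 82.1609670045²
eq1−eq2, eq1−eq3 (x²,y² cancel):
  -19.812·x − 31.698·y = -1145.605703
  -87.492·x − 68.370·y = -2340.466463
det = -19.812·-68.370 − -31.698·-87.492 = -1418.774976
x = (-1145.605703·-68.370 − -31.698·-2340.466463) / -1418.774976 = -2.915865
y = (-19.812·-2340.466463 − -1145.605703·-87.492) / -1418.774976 = 37.963746
|P − Q| = √((-2.915865 − -19.290)² + (37.963746 − -44.211)²) = 83.790221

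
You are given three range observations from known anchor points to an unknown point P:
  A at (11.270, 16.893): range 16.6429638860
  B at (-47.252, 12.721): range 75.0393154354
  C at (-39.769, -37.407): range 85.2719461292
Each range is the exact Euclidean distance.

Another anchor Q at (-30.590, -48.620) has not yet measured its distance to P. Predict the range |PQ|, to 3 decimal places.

eq1: (x − 11.270)² + (y − 16.893)² = 16.6429638860²
eq2: (x + 47.252)² + (y − 12.721)² = 75.0393154354²
eq3: (x + 39.769)² + (y + 37.407)² = 85.2719461292²
eq2−eq1, eq2−eq3 (x²,y² cancel):
  117.044·x + 8.344·y = 3371.721618
  14.966·x − 100.256·y = -1054.124271
det = 117.044·-100.256 − 8.344·14.966 = -11859.239568
x = (3371.721618·-100.256 − 8.344·-1054.124271) / -11859.239568 = 27.762295
y = (117.044·-1054.124271 − 3371.721618·14.966) / -11859.239568 = 14.658622
|P − Q| = √((27.762295 − -30.590)² + (14.658622 − -48.620)²) = 86.076561

86.077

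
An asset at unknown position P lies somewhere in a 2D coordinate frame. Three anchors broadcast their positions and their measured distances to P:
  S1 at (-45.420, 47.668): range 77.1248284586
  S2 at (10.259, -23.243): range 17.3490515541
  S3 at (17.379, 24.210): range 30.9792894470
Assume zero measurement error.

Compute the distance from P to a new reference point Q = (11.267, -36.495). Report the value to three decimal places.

eq1: (x + 45.420)² + (y − 47.668)² = 77.1248284586²
eq2: (x − 10.259)² + (y + 23.243)² = 17.3490515541²
eq3: (x − 17.379)² + (y − 24.210)² = 30.9792894470²
eq2−eq3, eq2−eq1 (x²,y² cancel):
  14.240·x + 94.906·y = -416.057174
  -111.358·x + 141.822·y = -1957.519081
det = 14.240·141.822 − 94.906·-111.358 = 12588.087628
x = (-416.057174·141.822 − 94.906·-1957.519081) / 12588.087628 = 10.070969
y = (14.240·-1957.519081 − -416.057174·-111.358) / 12588.087628 = -5.894967
|P − Q| = √((10.070969 − 11.267)² + (-5.894967 − -36.495)²) = 30.623398

30.623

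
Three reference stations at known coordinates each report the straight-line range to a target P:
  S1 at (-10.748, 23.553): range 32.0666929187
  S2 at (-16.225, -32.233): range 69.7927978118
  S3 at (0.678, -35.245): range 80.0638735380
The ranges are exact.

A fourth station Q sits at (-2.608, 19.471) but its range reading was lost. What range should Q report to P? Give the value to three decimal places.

41.070

eq1: (x + 10.748)² + (y − 23.553)² = 32.0666929187²
eq2: (x + 16.225)² + (y + 32.233)² = 69.7927978118²
eq3: (x − 0.678)² + (y + 35.245)² = 80.0638735380²
eq2−eq1, eq2−eq3 (x²,y² cancel):
  10.954·x + 111.572·y = 3210.808231
  33.806·x − 6.024·y = -1598.736425
det = 10.954·-6.024 − 111.572·33.806 = -3837.789928
x = (3210.808231·-6.024 − 111.572·-1598.736425) / -3837.789928 = -41.438514
y = (10.954·-1598.736425 − 3210.808231·33.806) / -3837.789928 = 32.846285
|P − Q| = √((-41.438514 − -2.608)² + (32.846285 − 19.471)²) = 41.069539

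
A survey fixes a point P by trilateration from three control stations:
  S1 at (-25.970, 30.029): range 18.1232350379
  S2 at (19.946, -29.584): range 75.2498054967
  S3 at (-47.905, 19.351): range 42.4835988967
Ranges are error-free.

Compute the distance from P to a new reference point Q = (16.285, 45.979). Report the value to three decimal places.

eq1: (x + 25.970)² + (y − 30.029)² = 18.1232350379²
eq2: (x − 19.946)² + (y + 29.584)² = 75.2498054967²
eq3: (x + 47.905)² + (y − 19.351)² = 42.4835988967²
eq3−eq1, eq3−eq2 (x²,y² cancel):
  43.870·x + 21.356·y = 383.236042
  135.702·x − 97.870·y = -5253.971306
det = 43.870·-97.870 − 21.356·135.702 = -7191.608812
x = (383.236042·-97.870 − 21.356·-5253.971306) / -7191.608812 = -10.386619
y = (43.870·-5253.971306 − 383.236042·135.702) / -7191.608812 = 39.281561
|P − Q| = √((-10.386619 − 16.285)² + (39.281561 − 45.979)²) = 27.499654

27.500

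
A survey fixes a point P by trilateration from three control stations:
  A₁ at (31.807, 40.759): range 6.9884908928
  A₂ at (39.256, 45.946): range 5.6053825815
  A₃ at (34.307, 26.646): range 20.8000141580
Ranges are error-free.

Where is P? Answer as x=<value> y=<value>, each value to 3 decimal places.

eq1: (x − 31.807)² + (y − 40.759)² = 6.9884908928²
eq2: (x − 39.256)² + (y − 45.946)² = 5.6053825815²
eq3: (x − 34.307)² + (y − 26.646)² = 20.8000141580²
eq1−eq3, eq1−eq2 (x²,y² cancel):
  5.000·x − 28.226·y = -1169.803349
  14.898·x + 10.374·y = 996.505813
det = 5.000·10.374 − -28.226·14.898 = 472.380948
x = (-1169.803349·10.374 − -28.226·996.505813) / 472.380948 = 33.853679
y = (5.000·996.505813 − -1169.803349·14.898) / 472.380948 = 47.441074

x=33.854 y=47.441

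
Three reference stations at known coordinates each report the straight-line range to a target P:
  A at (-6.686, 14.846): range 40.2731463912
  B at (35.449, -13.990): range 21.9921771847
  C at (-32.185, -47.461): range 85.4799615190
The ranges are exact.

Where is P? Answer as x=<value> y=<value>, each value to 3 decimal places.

x=32.977 y=7.863

eq1: (x + 6.686)² + (y − 14.846)² = 40.2731463912²
eq2: (x − 35.449)² + (y + 13.990)² = 21.9921771847²
eq3: (x + 32.185)² + (y + 47.461)² = 85.4799615190²
eq1−eq3, eq1−eq2 (x²,y² cancel):
  -50.998·x − 124.614·y = -2661.583067
  84.270·x − 57.672·y = 2325.515852
det = -50.998·-57.672 − -124.614·84.270 = 13442.378436
x = (-2661.583067·-57.672 − -124.614·2325.515852) / 13442.378436 = 32.977099
y = (-50.998·2325.515852 − -2661.583067·84.270) / 13442.378436 = 7.862816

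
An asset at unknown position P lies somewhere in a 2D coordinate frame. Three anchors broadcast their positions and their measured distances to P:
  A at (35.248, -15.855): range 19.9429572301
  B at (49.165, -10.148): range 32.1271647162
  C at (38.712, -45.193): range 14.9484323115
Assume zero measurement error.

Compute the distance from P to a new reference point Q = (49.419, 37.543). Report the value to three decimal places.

eq1: (x − 35.248)² + (y + 15.855)² = 19.9429572301²
eq2: (x − 49.165)² + (y + 10.148)² = 32.1271647162²
eq3: (x − 38.712)² + (y + 45.193)² = 14.9484323115²
eq2−eq1, eq2−eq3 (x²,y² cancel):
  -27.834·x − 11.414·y = -391.943430
  -20.906·x − 70.090·y = 1829.546148
det = -27.834·-70.090 − -11.414·-20.906 = 1712.263976
x = (-391.943430·-70.090 − -11.414·1829.546148) / 1712.263976 = 28.239661
y = (-27.834·1829.546148 − -391.943430·-20.906) / 1712.263976 = -34.525960
|P − Q| = √((28.239661 − 49.419)² + (-34.525960 − 37.543)²) = 75.116572

75.117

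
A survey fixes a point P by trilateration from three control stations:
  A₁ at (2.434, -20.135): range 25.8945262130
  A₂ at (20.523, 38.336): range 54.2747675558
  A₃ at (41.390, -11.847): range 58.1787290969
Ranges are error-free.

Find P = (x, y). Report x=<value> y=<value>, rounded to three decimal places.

x=-15.928 y=-1.877

eq1: (x − 2.434)² + (y + 20.135)² = 25.8945262130²
eq2: (x − 20.523)² + (y − 38.336)² = 54.2747675558²
eq3: (x − 41.390)² + (y + 11.847)² = 58.1787290969²
eq2−eq3, eq2−eq1 (x²,y² cancel):
  41.734·x − 100.366·y = -476.373042
  -36.178·x − 116.942·y = 795.724061
det = 41.734·-116.942 − -100.366·-36.178 = -8511.498576
x = (-476.373042·-116.942 − -100.366·795.724061) / -8511.498576 = -15.928060
y = (41.734·795.724061 − -476.373042·-36.178) / -8511.498576 = -1.876817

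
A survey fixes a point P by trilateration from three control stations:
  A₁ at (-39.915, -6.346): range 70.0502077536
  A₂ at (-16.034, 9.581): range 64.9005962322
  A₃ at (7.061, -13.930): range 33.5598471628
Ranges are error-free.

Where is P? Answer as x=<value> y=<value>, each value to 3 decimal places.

eq1: (x + 39.915)² + (y + 6.346)² = 70.0502077536²
eq2: (x + 16.034)² + (y − 9.581)² = 64.9005962322²
eq3: (x − 7.061)² + (y + 13.930)² = 33.5598471628²
eq2−eq1, eq2−eq3 (x²,y² cancel):
  -47.762·x − 31.854·y = 589.650009
  46.190·x − 47.022·y = 2980.841954
det = -47.762·-47.022 − -31.854·46.190 = 3717.201024
x = (589.650009·-47.022 − -31.854·2980.841954) / 3717.201024 = 18.084902
y = (-47.762·2980.841954 − 589.650009·46.190) / 3717.201024 = -45.627585

x=18.085 y=-45.628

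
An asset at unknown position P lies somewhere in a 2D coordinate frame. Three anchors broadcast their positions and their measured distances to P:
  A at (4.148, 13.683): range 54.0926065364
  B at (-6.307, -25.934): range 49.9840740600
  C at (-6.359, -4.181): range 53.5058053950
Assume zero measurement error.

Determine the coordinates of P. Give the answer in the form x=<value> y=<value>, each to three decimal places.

x=43.608 y=-23.315

eq1: (x − 4.148)² + (y − 13.683)² = 54.0926065364²
eq2: (x + 6.307)² + (y + 25.934)² = 49.9840740600²
eq3: (x + 6.359)² + (y + 4.181)² = 53.5058053950²
eq1−eq3, eq1−eq2 (x²,y² cancel):
  -21.014·x − 35.728·y = -83.373880
  -20.910·x − 79.234·y = 935.522634
det = -21.014·-79.234 − -35.728·-20.910 = 917.950796
x = (-83.373880·-79.234 − -35.728·935.522634) / 917.950796 = 43.608436
y = (-21.014·935.522634 − -83.373880·-20.910) / 917.950796 = -23.315433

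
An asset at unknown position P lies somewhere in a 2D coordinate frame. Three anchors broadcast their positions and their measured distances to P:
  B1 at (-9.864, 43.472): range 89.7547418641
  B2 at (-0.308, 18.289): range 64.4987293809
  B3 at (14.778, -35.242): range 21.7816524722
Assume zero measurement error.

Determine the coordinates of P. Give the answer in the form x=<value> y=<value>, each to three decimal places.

eq1: (x + 9.864)² + (y − 43.472)² = 89.7547418641²
eq2: (x + 0.308)² + (y − 18.289)² = 64.4987293809²
eq3: (x − 14.778)² + (y + 35.242)² = 21.7816524722²
eq2−eq1, eq2−eq3 (x²,y² cancel):
  -19.112·x + 50.366·y = -2243.296700
  30.172·x − 107.062·y = 4811.451170
det = -19.112·-107.062 − 50.366·30.172 = 526.525992
x = (-2243.296700·-107.062 − 50.366·4811.451170) / 526.525992 = -4.105625
y = (-19.112·4811.451170 − -2243.296700·30.172) / 526.525992 = -46.097832

x=-4.106 y=-46.098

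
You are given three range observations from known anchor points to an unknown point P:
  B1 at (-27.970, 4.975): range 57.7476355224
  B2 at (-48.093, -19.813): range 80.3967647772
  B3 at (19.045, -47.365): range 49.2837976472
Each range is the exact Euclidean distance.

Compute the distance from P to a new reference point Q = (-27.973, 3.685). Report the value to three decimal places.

57.671

eq1: (x + 27.970)² + (y − 4.975)² = 57.7476355224²
eq2: (x + 48.093)² + (y + 19.813)² = 80.3967647772²
eq3: (x − 19.045)² + (y + 47.365)² = 49.2837976472²
eq1−eq3, eq1−eq2 (x²,y² cancel):
  94.030·x − 104.680·y = 2704.980423
  -40.246·x − 49.576·y = -1230.430285
det = 94.030·-49.576 − -104.680·-40.246 = -8874.582560
x = (2704.980423·-49.576 − -104.680·-1230.430285) / -8874.582560 = 29.624329
y = (94.030·-1230.430285 − 2704.980423·-40.246) / -8874.582560 = 0.769920
|P − Q| = √((29.624329 − -27.973)² + (0.769920 − 3.685)²) = 57.671050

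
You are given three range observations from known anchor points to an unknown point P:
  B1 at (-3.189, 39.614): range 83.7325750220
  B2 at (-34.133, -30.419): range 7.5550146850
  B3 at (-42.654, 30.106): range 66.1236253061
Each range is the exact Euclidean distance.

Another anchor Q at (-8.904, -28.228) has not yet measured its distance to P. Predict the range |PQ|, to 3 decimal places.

eq1: (x + 3.189)² + (y − 39.614)² = 83.7325750220²
eq2: (x + 34.133)² + (y + 30.419)² = 7.5550146850²
eq3: (x + 42.654)² + (y − 30.106)² = 66.1236253061²
eq2−eq3, eq2−eq1 (x²,y² cancel):
  -17.042·x + 121.050·y = -3679.897875
  61.888·x + 140.066·y = -7465.004406
det = -17.042·140.066 − 121.050·61.888 = -9878.547172
x = (-3679.897875·140.066 − 121.050·-7465.004406) / -9878.547172 = -39.298310
y = (-17.042·-7465.004406 − -3679.897875·61.888) / -9878.547172 = -35.932422
|P − Q| = √((-39.298310 − -8.904)² + (-35.932422 − -28.228)²) = 31.355577

31.356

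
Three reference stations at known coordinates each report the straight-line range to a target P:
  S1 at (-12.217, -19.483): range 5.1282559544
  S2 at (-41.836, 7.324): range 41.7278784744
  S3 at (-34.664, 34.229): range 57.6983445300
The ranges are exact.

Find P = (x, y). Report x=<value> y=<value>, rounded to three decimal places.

eq1: (x + 12.217)² + (y + 19.483)² = 5.1282559544²
eq2: (x + 41.836)² + (y − 7.324)² = 41.7278784744²
eq3: (x + 34.664)² + (y − 34.229)² = 57.6983445300²
eq1−eq3, eq1−eq2 (x²,y² cancel):
  -44.894·x + 107.424·y = -1458.424993
  -59.238·x + 53.614·y = -439.867339
det = -44.894·53.614 − 107.424·-59.238 = 3956.635996
x = (-1458.424993·53.614 − 107.424·-439.867339) / 3956.635996 = -7.819695
y = (-44.894·-439.867339 − -1458.424993·-59.238) / 3956.635996 = -16.844303

x=-7.820 y=-16.844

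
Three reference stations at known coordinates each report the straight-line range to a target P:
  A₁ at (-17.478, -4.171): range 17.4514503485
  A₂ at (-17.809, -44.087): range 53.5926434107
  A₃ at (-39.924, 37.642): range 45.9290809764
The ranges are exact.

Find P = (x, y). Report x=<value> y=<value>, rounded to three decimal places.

eq1: (x + 17.478)² + (y + 4.171)² = 17.4514503485²
eq2: (x + 17.809)² + (y + 44.087)² = 53.5926434107²
eq3: (x + 39.924)² + (y − 37.642)² = 45.9290809764²
eq2−eq3, eq2−eq1 (x²,y² cancel):
  -44.230·x + 163.458·y = 1512.712838
  0.662·x + 79.832·y = 629.671983
det = -44.230·79.832 − 163.458·0.662 = -3639.178556
x = (1512.712838·79.832 − 163.458·629.671983) / -3639.178556 = -4.901647
y = (-44.230·629.671983 − 1512.712838·0.662) / -3639.178556 = 7.928110

x=-4.902 y=7.928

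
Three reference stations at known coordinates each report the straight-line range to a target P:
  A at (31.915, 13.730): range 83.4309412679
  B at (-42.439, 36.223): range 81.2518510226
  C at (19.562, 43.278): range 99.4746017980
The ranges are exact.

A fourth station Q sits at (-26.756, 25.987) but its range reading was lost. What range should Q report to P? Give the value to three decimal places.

eq1: (x − 31.915)² + (y − 13.730)² = 83.4309412679²
eq2: (x + 42.439)² + (y − 36.223)² = 81.2518510226²
eq3: (x − 19.562)² + (y − 43.278)² = 99.4746017980²
eq2−eq3, eq2−eq1 (x²,y² cancel):
  124.002·x + 14.110·y = -4150.850430
  148.708·x − 44.986·y = -2264.952991
det = 124.002·-44.986 − 14.110·148.708 = -7676.623852
x = (-4150.850430·-44.986 − 14.110·-2264.952991) / -7676.623852 = -28.487607
y = (124.002·-2264.952991 − -4150.850430·148.708) / -7676.623852 = -43.822124
|P − Q| = √((-28.487607 − -26.756)² + (-43.822124 − 25.987)²) = 69.830597

69.831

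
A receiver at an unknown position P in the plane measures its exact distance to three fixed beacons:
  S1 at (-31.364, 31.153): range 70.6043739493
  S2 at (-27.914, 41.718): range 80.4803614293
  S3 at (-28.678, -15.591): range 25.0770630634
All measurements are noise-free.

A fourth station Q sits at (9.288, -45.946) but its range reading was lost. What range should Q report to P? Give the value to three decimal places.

28.036

eq1: (x + 31.364)² + (y − 31.153)² = 70.6043739493²
eq2: (x + 27.914)² + (y − 41.718)² = 80.4803614293²
eq3: (x + 28.678)² + (y + 15.591)² = 25.0770630634²
eq2−eq1, eq2−eq3 (x²,y² cancel):
  -6.900·x − 21.130·y = 926.737940
  -1.528·x − 114.618·y = 4394.153529
det = -6.900·-114.618 − -21.130·-1.528 = 758.577560
x = (926.737940·-114.618 − -21.130·4394.153529) / 758.577560 = -17.628237
y = (-6.900·4394.153529 − 926.737940·-1.528) / 758.577560 = -38.102371
|P − Q| = √((-17.628237 − 9.288)² + (-38.102371 − -45.946)²) = 28.035805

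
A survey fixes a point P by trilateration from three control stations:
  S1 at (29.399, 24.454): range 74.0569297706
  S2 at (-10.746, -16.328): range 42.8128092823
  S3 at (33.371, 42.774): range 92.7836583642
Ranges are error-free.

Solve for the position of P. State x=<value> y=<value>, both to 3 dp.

x=17.365 y=-48.619

eq1: (x − 29.399)² + (y − 24.454)² = 74.0569297706²
eq2: (x + 10.746)² + (y + 16.328)² = 42.8128092823²
eq3: (x − 33.371)² + (y − 42.774)² = 92.7836583642²
eq1−eq2, eq1−eq3 (x²,y² cancel):
  -80.290·x − 81.564·y = 2571.272991
  7.944·x + 36.640·y = -1643.439012
det = -80.290·36.640 − -81.564·7.944 = -2293.881184
x = (2571.272991·36.640 − -81.564·-1643.439012) / -2293.881184 = 17.365336
y = (-80.290·-1643.439012 − 2571.272991·7.944) / -2293.881184 = -48.618702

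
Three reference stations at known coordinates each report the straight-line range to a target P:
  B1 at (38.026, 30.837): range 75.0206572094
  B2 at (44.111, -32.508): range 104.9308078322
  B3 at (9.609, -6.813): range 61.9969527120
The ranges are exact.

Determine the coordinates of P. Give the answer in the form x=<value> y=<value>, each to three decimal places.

eq1: (x − 38.026)² + (y − 30.837)² = 75.0206572094²
eq2: (x − 44.111)² + (y + 32.508)² = 104.9308078322²
eq3: (x − 9.609)² + (y + 6.813)² = 61.9969527120²
eq2−eq3, eq2−eq1 (x²,y² cancel):
  -69.004·x + 51.390·y = 4303.051752
  -12.170·x + 126.690·y = 4776.722284
det = -69.004·126.690 − 51.390·-12.170 = -8116.700460
x = (4303.051752·126.690 − 51.390·4776.722284) / -8116.700460 = -36.921144
y = (-69.004·4776.722284 − 4303.051752·-12.170) / -8116.700460 = 34.157329

x=-36.921 y=34.157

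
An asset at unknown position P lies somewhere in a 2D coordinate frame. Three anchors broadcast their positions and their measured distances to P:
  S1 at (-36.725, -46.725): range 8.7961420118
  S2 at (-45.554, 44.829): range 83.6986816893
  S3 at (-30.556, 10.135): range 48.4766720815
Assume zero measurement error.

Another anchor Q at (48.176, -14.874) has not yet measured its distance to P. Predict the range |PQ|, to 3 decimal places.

eq1: (x + 36.725)² + (y + 46.725)² = 8.7961420118²
eq2: (x + 45.554)² + (y − 44.829)² = 83.6986816893²
eq3: (x + 30.556)² + (y − 10.135)² = 48.4766720815²
eq1−eq3, eq1−eq2 (x²,y² cancel):
  12.338·x + 113.720·y = -4768.179511
  -17.658·x + 183.108·y = -6375.242295
det = 12.338·183.108 − 113.720·-17.658 = 4267.254264
x = (-4768.179511·183.108 − 113.720·-6375.242295) / 4267.254264 = -34.705984
y = (12.338·-6375.242295 − -4768.179511·-17.658) / 4267.254264 = -38.163710
|P − Q| = √((-34.705984 − 48.176)² + (-38.163710 − -14.874)²) = 86.092008

86.092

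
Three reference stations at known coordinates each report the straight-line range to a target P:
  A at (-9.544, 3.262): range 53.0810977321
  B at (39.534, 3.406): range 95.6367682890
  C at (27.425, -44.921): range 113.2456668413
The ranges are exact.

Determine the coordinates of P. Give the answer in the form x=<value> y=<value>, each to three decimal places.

eq1: (x + 9.544)² + (y − 3.262)² = 53.0810977321²
eq2: (x − 39.534)² + (y − 3.406)² = 95.6367682890²
eq3: (x − 27.425)² + (y + 44.921)² = 113.2456668413²
eq1−eq2, eq1−eq3 (x²,y² cancel):
  98.156·x + 0.288·y = -4855.979100
  73.938·x − 96.366·y = -7338.679836
det = 98.156·-96.366 − 0.288·73.938 = -9480.195240
x = (-4855.979100·-96.366 − 0.288·-7338.679836) / -9480.195240 = -49.583876
y = (98.156·-7338.679836 − -4855.979100·73.938) / -9480.195240 = 38.110404

x=-49.584 y=38.110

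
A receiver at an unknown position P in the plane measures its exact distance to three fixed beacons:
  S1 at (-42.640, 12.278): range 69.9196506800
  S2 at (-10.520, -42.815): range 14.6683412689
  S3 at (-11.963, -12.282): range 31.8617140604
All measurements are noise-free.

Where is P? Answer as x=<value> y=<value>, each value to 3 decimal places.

eq1: (x + 42.640)² + (y − 12.278)² = 69.9196506800²
eq2: (x + 10.520)² + (y + 42.815)² = 14.6683412689²
eq3: (x + 11.963)² + (y + 12.282)² = 31.8617140604²
eq3−eq2, eq3−eq1 (x²,y² cancel):
  2.886·x − 61.066·y = 2449.842319
  -61.354·x + 49.120·y = -2198.630737
det = 2.886·49.120 − -61.066·-61.354 = -3604.883044
x = (2449.842319·49.120 − -61.066·-2198.630737) / -3604.883044 = 3.862908
y = (2.886·-2198.630737 − 2449.842319·-61.354) / -3604.883044 = -39.935381

x=3.863 y=-39.935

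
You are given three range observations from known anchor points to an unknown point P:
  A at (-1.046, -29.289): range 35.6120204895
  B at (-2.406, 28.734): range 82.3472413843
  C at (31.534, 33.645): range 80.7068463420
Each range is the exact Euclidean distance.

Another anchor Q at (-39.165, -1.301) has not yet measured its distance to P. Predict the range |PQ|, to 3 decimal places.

82.776

eq1: (x + 1.046)² + (y + 29.289)² = 35.6120204895²
eq2: (x + 2.406)² + (y − 28.734)² = 82.3472413843²
eq3: (x − 31.534)² + (y − 33.645)² = 80.7068463420²
eq2−eq1, eq2−eq3 (x²,y² cancel):
  2.720·x − 116.046·y = 5540.360205
  67.880·x + 9.822·y = 1562.420706
det = 2.720·9.822 − -116.046·67.880 = 7903.918320
x = (5540.360205·9.822 − -116.046·1562.420706) / 7903.918320 = 29.824459
y = (2.720·1562.420706 − 5540.360205·67.880) / 7903.918320 = -47.043738
|P − Q| = √((29.824459 − -39.165)² + (-47.043738 − -1.301)²) = 82.776468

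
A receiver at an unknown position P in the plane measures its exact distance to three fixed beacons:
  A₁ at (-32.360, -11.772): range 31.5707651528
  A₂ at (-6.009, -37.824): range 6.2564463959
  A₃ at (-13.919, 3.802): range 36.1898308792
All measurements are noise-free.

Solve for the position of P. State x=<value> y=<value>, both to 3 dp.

eq1: (x + 32.360)² + (y + 11.772)² = 31.5707651528²
eq2: (x + 6.009)² + (y + 37.824)² = 6.2564463959²
eq3: (x + 13.919)² + (y − 3.802)² = 36.1898308792²
eq1−eq3, eq1−eq2 (x²,y² cancel):
  36.882·x + 31.148·y = -1290.546466
  52.702·x − 52.104·y = 1238.583564
det = 36.882·-52.104 − 31.148·52.702 = -3563.261624
x = (-1290.546466·-52.104 − 31.148·1238.583564) / -3563.261624 = -8.044100
y = (36.882·1238.583564 − -1290.546466·52.702) / -3563.261624 = -31.907794

x=-8.044 y=-31.908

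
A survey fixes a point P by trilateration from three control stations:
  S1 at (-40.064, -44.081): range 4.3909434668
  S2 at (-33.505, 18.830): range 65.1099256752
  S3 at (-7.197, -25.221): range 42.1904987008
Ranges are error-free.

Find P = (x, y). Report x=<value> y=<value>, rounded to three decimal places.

x=-44.257 y=-45.386

eq1: (x + 40.064)² + (y + 44.081)² = 4.3909434668²
eq2: (x + 33.505)² + (y − 18.830)² = 65.1099256752²
eq3: (x + 7.197)² + (y + 25.221)² = 42.1904987008²
eq1−eq2, eq1−eq3 (x²,y² cancel):
  13.118·x + 125.822·y = -6291.126769
  65.734·x + 37.720·y = -4621.120803
det = 13.118·37.720 − 125.822·65.734 = -7775.972388
x = (-6291.126769·37.720 − 125.822·-4621.120803) / -7775.972388 = -44.256505
y = (13.118·-4621.120803 − -6291.126769·65.734) / -7775.972388 = -45.386101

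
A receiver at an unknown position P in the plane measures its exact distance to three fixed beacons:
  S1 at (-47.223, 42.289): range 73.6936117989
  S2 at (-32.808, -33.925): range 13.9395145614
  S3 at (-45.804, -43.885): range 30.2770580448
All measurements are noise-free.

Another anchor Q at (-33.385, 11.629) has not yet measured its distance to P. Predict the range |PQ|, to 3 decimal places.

40.165

eq1: (x + 47.223)² + (y − 42.289)² = 73.6936117989²
eq2: (x + 32.808)² + (y + 33.925)² = 13.9395145614²
eq3: (x + 45.804)² + (y + 43.885)² = 30.2770580448²
eq2−eq3, eq2−eq1 (x²,y² cancel):
  -25.992·x − 19.920·y = 1074.238974
  -28.830·x + 152.428·y = -3445.337593
det = -25.992·152.428 − -19.920·-28.830 = -4536.202176
x = (1074.238974·152.428 − -19.920·-3445.337593) / -4536.202176 = -20.967534
y = (-25.992·-3445.337593 − 1074.238974·-28.830) / -4536.202176 = -26.568817
|P − Q| = √((-20.967534 − -33.385)² + (-26.568817 − 11.629)²) = 40.165491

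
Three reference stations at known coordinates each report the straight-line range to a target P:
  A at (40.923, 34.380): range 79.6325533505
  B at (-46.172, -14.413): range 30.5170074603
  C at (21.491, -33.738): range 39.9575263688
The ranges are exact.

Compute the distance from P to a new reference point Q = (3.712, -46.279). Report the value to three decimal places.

eq1: (x − 40.923)² + (y − 34.380)² = 79.6325533505²
eq2: (x + 46.172)² + (y + 14.413)² = 30.5170074603²
eq3: (x − 21.491)² + (y + 33.738)² = 39.9575263688²
eq2−eq3, eq2−eq1 (x²,y² cancel):
  135.326·x − 38.650·y = -1404.788597
  174.190·x + 97.586·y = -4892.967633
det = 135.326·97.586 − -38.650·174.190 = 19938.366536
x = (-1404.788597·97.586 − -38.650·-4892.967633) / 19938.366536 = -16.360463
y = (135.326·-4892.967633 − -1404.788597·174.190) / 19938.366536 = -20.936801
|P − Q| = √((-16.360463 − 3.712)² + (-20.936801 − -46.279)²) = 32.328483

32.328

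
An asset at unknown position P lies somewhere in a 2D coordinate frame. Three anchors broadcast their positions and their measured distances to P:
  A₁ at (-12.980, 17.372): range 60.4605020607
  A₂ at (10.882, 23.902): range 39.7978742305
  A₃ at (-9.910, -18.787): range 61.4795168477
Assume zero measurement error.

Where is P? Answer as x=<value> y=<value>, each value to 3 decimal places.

x=46.386 y=5.921

eq1: (x + 12.980)² + (y − 17.372)² = 60.4605020607²
eq2: (x − 10.882)² + (y − 23.902)² = 39.7978742305²
eq3: (x + 9.910)² + (y + 18.787)² = 61.4795168477²
eq2−eq1, eq2−eq3 (x²,y² cancel):
  -47.724·x − 13.060·y = -2291.058260
  -41.584·x − 85.378·y = -2434.424258
det = -47.724·-85.378 − -13.060·-41.584 = 3531.492632
x = (-2291.058260·-85.378 − -13.060·-2434.424258) / 3531.492632 = 46.386163
y = (-47.724·-2434.424258 − -2291.058260·-41.584) / 3531.492632 = 5.920753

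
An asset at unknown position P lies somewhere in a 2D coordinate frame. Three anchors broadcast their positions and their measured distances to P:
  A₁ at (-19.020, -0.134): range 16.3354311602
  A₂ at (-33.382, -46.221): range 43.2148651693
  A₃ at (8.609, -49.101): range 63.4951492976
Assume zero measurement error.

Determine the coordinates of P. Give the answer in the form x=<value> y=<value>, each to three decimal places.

x=-35.095 y=-3.040

eq1: (x + 19.020)² + (y + 0.134)² = 16.3354311602²
eq2: (x + 33.382)² + (y + 46.221)² = 43.2148651693²
eq3: (x − 8.609)² + (y + 49.101)² = 63.4951492976²
eq3−eq2, eq3−eq1 (x²,y² cancel):
  -83.982·x + 5.760·y = 2929.825096
  -55.258·x + 97.934·y = 1641.542947
det = -83.982·97.934 − 5.760·-55.258 = -7906.407108
x = (2929.825096·97.934 − 5.760·1641.542947) / -7906.407108 = -35.094854
y = (-83.982·1641.542947 − 2929.825096·-55.258) / -7906.407108 = -3.040093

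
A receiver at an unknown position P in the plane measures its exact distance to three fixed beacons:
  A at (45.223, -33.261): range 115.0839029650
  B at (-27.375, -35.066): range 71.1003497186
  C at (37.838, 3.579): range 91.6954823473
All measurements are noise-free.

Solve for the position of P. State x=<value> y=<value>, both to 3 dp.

x=-49.136 y=32.622

eq1: (x − 45.223)² + (y + 33.261)² = 115.0839029650²
eq2: (x + 27.375)² + (y + 35.066)² = 71.1003497186²
eq3: (x − 37.838)² + (y − 3.579)² = 91.6954823473²
eq1−eq2, eq1−eq3 (x²,y² cancel):
  -145.196·x − 3.610·y = 7016.646123
  -14.770·x + 73.680·y = 3129.352874
det = -145.196·73.680 − -3.610·-14.770 = -10751.360980
x = (7016.646123·73.680 − -3.610·3129.352874) / -10751.360980 = -49.136426
y = (-145.196·3129.352874 − 7016.646123·-14.770) / -10751.360980 = 32.622257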